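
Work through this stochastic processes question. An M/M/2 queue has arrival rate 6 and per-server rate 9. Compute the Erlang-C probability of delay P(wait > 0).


a = lambda/mu = 0.6667
rho = a/c = 0.3333
Erlang-C formula applied:
C(c,a) = 0.1667

0.1667


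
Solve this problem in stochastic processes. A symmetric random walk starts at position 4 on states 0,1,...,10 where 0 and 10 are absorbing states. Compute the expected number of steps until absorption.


For symmetric RW on 0,...,N with absorbing barriers, E(i) = i*(N-i)
E(4) = 4 * 6 = 24

24


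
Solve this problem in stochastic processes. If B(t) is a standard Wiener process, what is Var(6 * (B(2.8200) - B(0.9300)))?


Var(alpha*(B(t)-B(s))) = alpha^2 * (t-s)
= 6^2 * (2.8200 - 0.9300)
= 36 * 1.8900
= 68.0400

68.0400


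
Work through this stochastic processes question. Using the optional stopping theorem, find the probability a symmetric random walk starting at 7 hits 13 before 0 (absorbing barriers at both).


By optional stopping theorem: E(M at tau) = M(0) = 7
P(hit 13)*13 + P(hit 0)*0 = 7
P(hit 13) = (7 - 0)/(13 - 0) = 7/13 = 0.5385

0.5385


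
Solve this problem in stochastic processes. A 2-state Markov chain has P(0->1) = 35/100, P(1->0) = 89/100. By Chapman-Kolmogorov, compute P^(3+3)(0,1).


P^6 = P^3 * P^3
Computing via matrix multiplication of the transition matrix.
Entry (0,1) of P^6 = 0.2822

0.2822


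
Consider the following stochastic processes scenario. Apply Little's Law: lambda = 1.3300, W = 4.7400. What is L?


Little's Law: L = lambda * W
= 1.3300 * 4.7400
= 6.3042

6.3042


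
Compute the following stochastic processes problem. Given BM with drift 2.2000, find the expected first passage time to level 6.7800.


Expected first passage time = a/mu
= 6.7800/2.2000
= 3.0818

3.0818


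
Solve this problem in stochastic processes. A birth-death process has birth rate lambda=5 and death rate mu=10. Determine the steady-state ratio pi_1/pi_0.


For birth-death process, pi_n/pi_0 = (lambda/mu)^n
= (5/10)^1
= 0.5000

0.5000


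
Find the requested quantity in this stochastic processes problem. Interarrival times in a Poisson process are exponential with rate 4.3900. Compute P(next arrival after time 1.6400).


P(X > t) = exp(-lambda * t)
= exp(-4.3900 * 1.6400)
= exp(-7.1996) = 7.4688e-04

7.4688e-04


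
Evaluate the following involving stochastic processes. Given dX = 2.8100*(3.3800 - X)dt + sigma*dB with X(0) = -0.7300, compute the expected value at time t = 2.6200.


E[X(t)] = mu + (X(0) - mu)*exp(-theta*t)
= 3.3800 + (-0.7300 - 3.3800)*exp(-2.8100*2.6200)
= 3.3800 + -4.1100 * 6.3480e-04
= 3.3774

3.3774


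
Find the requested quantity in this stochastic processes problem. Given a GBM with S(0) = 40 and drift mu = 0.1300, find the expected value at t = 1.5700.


E[S(t)] = S(0) * exp(mu * t)
= 40 * exp(0.1300 * 1.5700)
= 40 * 1.2264
= 49.0568

49.0568


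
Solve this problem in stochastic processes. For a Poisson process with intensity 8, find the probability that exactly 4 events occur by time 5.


P(N(t)=k) = (lambda*t)^k * exp(-lambda*t) / k!
lambda*t = 40
= 40^4 * exp(-40) / 4!
= 2560000 * 4.2484e-18 / 24
= 4.5316e-13

4.5316e-13


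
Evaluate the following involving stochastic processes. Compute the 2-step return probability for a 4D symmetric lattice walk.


P(return in 2 steps) = P(reverse first step) = 1/(2d)
= 1/8
= 0.1250

0.1250


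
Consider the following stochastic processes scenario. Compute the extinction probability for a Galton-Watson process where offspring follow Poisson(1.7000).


Since mu = 1.7000 > 1, extinction prob q < 1.
Solve s = exp(mu*(s-1)) iteratively.
q = 0.3088

0.3088


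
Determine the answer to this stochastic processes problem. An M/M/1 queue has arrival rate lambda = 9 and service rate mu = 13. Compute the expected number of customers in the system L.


rho = 9/13 = 0.6923
L = rho/(1-rho)
= 0.6923/0.3077
= 2.2500

2.2500


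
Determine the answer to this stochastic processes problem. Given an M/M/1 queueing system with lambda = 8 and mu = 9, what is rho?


rho = lambda/mu
= 8/9
= 0.8889

0.8889


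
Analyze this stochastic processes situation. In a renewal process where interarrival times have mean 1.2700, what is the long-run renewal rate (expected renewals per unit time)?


Long-run renewal rate = 1/E(X)
= 1/1.2700
= 0.7874

0.7874


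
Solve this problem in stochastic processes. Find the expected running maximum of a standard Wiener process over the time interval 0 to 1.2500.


E(max B(s)) = sqrt(2t/pi)
= sqrt(2*1.2500/pi)
= sqrt(0.7958)
= 0.8921

0.8921


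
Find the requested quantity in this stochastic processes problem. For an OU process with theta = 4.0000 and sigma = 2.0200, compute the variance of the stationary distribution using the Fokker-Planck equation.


Stationary variance = sigma^2 / (2*theta)
= 2.0200^2 / (2*4.0000)
= 4.0804 / 8.0000
= 0.5101

0.5101


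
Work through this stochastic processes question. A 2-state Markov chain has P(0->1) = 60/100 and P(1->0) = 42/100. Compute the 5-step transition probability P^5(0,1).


Computing P^5 by matrix multiplication.
P = [[0.4000, 0.6000], [0.4200, 0.5800]]
After raising P to the power 5:
P^5(0,1) = 0.5882

0.5882


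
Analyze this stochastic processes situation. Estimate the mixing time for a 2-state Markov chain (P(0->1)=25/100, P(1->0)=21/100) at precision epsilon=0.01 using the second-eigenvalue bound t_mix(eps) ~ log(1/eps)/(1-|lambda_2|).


lambda_2 = |1 - p01 - p10| = |1 - 0.2500 - 0.2100| = 0.5400
t_mix ~ log(1/eps)/(1 - |lambda_2|)
= log(100)/(1 - 0.5400) = 4.6052/0.4600
= 10.0112

10.0112


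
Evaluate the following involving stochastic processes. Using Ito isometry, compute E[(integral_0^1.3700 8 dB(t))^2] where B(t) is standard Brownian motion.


By Ito isometry: E[(int f dB)^2] = int f^2 dt
= 8^2 * 1.3700
= 64 * 1.3700 = 87.6800

87.6800


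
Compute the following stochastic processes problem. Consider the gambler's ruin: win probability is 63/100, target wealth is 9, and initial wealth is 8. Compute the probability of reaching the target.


Gambler's ruin formula:
r = q/p = 0.3700/0.6300 = 0.5873
P(win) = (1 - r^i)/(1 - r^N)
= (1 - 0.5873^8)/(1 - 0.5873^9)
= 0.9941

0.9941


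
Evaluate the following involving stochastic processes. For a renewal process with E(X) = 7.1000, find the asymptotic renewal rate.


Long-run renewal rate = 1/E(X)
= 1/7.1000
= 0.1408

0.1408


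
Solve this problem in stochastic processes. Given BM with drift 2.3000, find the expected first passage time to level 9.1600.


Expected first passage time = a/mu
= 9.1600/2.3000
= 3.9826

3.9826


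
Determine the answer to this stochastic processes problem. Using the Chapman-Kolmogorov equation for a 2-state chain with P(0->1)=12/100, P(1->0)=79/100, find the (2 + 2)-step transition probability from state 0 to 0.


P^4 = P^2 * P^2
Computing via matrix multiplication of the transition matrix.
Entry (0,0) of P^4 = 0.8681

0.8681


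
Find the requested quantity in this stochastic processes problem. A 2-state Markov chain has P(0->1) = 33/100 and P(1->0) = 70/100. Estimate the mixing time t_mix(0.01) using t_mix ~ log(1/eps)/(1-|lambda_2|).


lambda_2 = |1 - p01 - p10| = |1 - 0.3300 - 0.7000| = 0.0300
t_mix ~ log(1/eps)/(1 - |lambda_2|)
= log(100)/(1 - 0.0300) = 4.6052/0.9700
= 4.7476

4.7476


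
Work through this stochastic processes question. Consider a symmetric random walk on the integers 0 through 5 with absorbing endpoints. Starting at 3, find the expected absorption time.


For symmetric RW on 0,...,N with absorbing barriers, E(i) = i*(N-i)
E(3) = 3 * 2 = 6

6


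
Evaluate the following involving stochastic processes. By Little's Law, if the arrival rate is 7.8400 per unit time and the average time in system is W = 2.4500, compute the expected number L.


Little's Law: L = lambda * W
= 7.8400 * 2.4500
= 19.2080

19.2080


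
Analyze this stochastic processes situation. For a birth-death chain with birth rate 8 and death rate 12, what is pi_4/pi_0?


For birth-death process, pi_n/pi_0 = (lambda/mu)^n
= (8/12)^4
= 0.1975

0.1975


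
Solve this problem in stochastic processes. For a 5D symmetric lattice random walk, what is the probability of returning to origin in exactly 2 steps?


P(return in 2 steps) = P(reverse first step) = 1/(2d)
= 1/10
= 0.1000

0.1000


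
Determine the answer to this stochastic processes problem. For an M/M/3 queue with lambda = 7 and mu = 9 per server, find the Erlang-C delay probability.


a = lambda/mu = 0.7778
rho = a/c = 0.2593
Erlang-C formula applied:
C(c,a) = 0.0484

0.0484


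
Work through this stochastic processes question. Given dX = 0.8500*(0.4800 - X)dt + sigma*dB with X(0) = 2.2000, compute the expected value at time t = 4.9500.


E[X(t)] = mu + (X(0) - mu)*exp(-theta*t)
= 0.4800 + (2.2000 - 0.4800)*exp(-0.8500*4.9500)
= 0.4800 + 1.7200 * 0.0149
= 0.5056

0.5056


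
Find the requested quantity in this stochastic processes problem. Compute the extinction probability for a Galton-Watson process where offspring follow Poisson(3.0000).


Since mu = 3.0000 > 1, extinction prob q < 1.
Solve s = exp(mu*(s-1)) iteratively.
q = 0.0595

0.0595


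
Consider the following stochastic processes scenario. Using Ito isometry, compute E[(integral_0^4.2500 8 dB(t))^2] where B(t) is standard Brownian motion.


By Ito isometry: E[(int f dB)^2] = int f^2 dt
= 8^2 * 4.2500
= 64 * 4.2500 = 272.0000

272.0000


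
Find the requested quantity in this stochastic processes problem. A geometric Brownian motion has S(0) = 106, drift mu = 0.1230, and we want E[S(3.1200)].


E[S(t)] = S(0) * exp(mu * t)
= 106 * exp(0.1230 * 3.1200)
= 106 * 1.4678
= 155.5861

155.5861


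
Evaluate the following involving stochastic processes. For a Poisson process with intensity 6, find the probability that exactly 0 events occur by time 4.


P(N(t)=k) = (lambda*t)^k * exp(-lambda*t) / k!
lambda*t = 24
= 24^0 * exp(-24) / 0!
= 1 * 3.7751e-11 / 1
= 3.7751e-11

3.7751e-11


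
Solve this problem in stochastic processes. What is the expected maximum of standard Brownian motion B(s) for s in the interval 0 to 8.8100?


E(max B(s)) = sqrt(2t/pi)
= sqrt(2*8.8100/pi)
= sqrt(5.6086)
= 2.3683

2.3683


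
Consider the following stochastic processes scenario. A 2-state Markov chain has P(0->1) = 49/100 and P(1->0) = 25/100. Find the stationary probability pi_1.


Stationary distribution: pi_0 = p10/(p01+p10), pi_1 = p01/(p01+p10)
p01 = 0.4900, p10 = 0.2500
pi_1 = 0.6622

0.6622


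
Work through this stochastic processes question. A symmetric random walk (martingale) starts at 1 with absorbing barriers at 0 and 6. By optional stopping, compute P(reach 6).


By optional stopping theorem: E(M at tau) = M(0) = 1
P(hit 6)*6 + P(hit 0)*0 = 1
P(hit 6) = (1 - 0)/(6 - 0) = 1/6 = 0.1667

0.1667


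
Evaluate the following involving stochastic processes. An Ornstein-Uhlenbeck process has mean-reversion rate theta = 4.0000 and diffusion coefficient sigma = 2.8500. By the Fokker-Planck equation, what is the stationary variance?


Stationary variance = sigma^2 / (2*theta)
= 2.8500^2 / (2*4.0000)
= 8.1225 / 8.0000
= 1.0153

1.0153


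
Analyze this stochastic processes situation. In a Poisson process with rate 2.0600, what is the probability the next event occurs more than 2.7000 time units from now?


P(X > t) = exp(-lambda * t)
= exp(-2.0600 * 2.7000)
= exp(-5.5620) = 0.0038

0.0038


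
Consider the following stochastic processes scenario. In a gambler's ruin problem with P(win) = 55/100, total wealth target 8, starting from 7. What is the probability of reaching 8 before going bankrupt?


Gambler's ruin formula:
r = q/p = 0.4500/0.5500 = 0.8182
P(win) = (1 - r^i)/(1 - r^N)
= (1 - 0.8182^7)/(1 - 0.8182^8)
= 0.9442

0.9442


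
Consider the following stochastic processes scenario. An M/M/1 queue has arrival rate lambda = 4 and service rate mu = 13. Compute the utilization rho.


rho = lambda/mu
= 4/13
= 0.3077

0.3077


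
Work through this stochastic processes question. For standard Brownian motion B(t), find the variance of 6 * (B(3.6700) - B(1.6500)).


Var(alpha*(B(t)-B(s))) = alpha^2 * (t-s)
= 6^2 * (3.6700 - 1.6500)
= 36 * 2.0200
= 72.7200

72.7200


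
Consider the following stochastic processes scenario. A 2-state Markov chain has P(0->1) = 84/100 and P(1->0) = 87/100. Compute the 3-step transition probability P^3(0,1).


Computing P^3 by matrix multiplication.
P = [[0.1600, 0.8400], [0.8700, 0.1300]]
After raising P to the power 3:
P^3(0,1) = 0.6670

0.6670


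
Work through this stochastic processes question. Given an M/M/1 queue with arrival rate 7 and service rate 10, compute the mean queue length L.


rho = 7/10 = 0.7000
L = rho/(1-rho)
= 0.7000/0.3000
= 2.3333

2.3333


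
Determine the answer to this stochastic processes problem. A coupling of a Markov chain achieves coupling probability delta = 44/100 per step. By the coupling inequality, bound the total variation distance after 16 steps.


TV distance bound <= (1-delta)^n
= (1 - 0.4400)^16
= 0.5600^16
= 9.3542e-05

9.3542e-05


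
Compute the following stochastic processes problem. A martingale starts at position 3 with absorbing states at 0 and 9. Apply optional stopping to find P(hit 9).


By optional stopping theorem: E(M at tau) = M(0) = 3
P(hit 9)*9 + P(hit 0)*0 = 3
P(hit 9) = (3 - 0)/(9 - 0) = 1/3 = 0.3333

0.3333


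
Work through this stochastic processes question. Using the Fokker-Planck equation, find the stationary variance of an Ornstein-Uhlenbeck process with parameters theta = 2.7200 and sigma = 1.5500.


Stationary variance = sigma^2 / (2*theta)
= 1.5500^2 / (2*2.7200)
= 2.4025 / 5.4400
= 0.4416

0.4416


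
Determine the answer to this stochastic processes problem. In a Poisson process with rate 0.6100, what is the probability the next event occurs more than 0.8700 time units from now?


P(X > t) = exp(-lambda * t)
= exp(-0.6100 * 0.8700)
= exp(-0.5307) = 0.5882

0.5882


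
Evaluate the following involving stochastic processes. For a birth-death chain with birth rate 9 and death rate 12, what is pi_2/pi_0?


For birth-death process, pi_n/pi_0 = (lambda/mu)^n
= (9/12)^2
= 0.5625

0.5625


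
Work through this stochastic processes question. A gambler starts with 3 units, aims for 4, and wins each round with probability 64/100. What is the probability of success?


Gambler's ruin formula:
r = q/p = 0.3600/0.6400 = 0.5625
P(win) = (1 - r^i)/(1 - r^N)
= (1 - 0.5625^3)/(1 - 0.5625^4)
= 0.9135

0.9135


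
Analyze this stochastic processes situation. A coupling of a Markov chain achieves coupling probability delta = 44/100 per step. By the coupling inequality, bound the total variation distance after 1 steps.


TV distance bound <= (1-delta)^n
= (1 - 0.4400)^1
= 0.5600^1
= 0.5600

0.5600


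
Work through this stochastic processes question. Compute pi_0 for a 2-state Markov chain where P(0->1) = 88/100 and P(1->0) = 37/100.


Stationary distribution: pi_0 = p10/(p01+p10), pi_1 = p01/(p01+p10)
p01 = 0.8800, p10 = 0.3700
pi_0 = 0.2960

0.2960


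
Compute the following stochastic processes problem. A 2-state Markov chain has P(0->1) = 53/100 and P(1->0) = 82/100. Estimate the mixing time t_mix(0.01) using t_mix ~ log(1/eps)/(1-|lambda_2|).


lambda_2 = |1 - p01 - p10| = |1 - 0.5300 - 0.8200| = 0.3500
t_mix ~ log(1/eps)/(1 - |lambda_2|)
= log(100)/(1 - 0.3500) = 4.6052/0.6500
= 7.0849

7.0849


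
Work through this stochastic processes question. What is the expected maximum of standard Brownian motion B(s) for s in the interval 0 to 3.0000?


E(max B(s)) = sqrt(2t/pi)
= sqrt(2*3.0000/pi)
= sqrt(1.9099)
= 1.3820

1.3820


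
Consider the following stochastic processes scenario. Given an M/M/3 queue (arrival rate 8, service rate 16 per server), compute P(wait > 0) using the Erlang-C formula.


a = lambda/mu = 0.5000
rho = a/c = 0.1667
Erlang-C formula applied:
C(c,a) = 0.0152

0.0152


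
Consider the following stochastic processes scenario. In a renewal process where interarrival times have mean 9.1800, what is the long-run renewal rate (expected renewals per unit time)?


Long-run renewal rate = 1/E(X)
= 1/9.1800
= 0.1089

0.1089


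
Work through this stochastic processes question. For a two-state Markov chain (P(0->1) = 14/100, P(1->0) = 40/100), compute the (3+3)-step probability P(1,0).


P^6 = P^3 * P^3
Computing via matrix multiplication of the transition matrix.
Entry (1,0) of P^6 = 0.7337

0.7337


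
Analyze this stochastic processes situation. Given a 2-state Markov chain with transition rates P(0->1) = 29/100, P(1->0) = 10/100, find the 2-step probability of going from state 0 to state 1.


Computing P^2 by matrix multiplication.
P = [[0.7100, 0.2900], [0.1000, 0.9000]]
After raising P to the power 2:
P^2(0,1) = 0.4669

0.4669


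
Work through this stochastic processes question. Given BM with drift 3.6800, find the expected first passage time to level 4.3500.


Expected first passage time = a/mu
= 4.3500/3.6800
= 1.1821

1.1821


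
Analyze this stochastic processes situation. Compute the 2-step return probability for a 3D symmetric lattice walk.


P(return in 2 steps) = P(reverse first step) = 1/(2d)
= 1/6
= 0.1667

0.1667


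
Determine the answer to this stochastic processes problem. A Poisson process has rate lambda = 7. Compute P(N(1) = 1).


P(N(t)=k) = (lambda*t)^k * exp(-lambda*t) / k!
lambda*t = 7
= 7^1 * exp(-7) / 1!
= 7 * 9.1188e-04 / 1
= 0.0064

0.0064


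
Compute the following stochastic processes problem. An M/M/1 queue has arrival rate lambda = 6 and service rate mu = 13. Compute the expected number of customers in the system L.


rho = 6/13 = 0.4615
L = rho/(1-rho)
= 0.4615/0.5385
= 0.8571

0.8571


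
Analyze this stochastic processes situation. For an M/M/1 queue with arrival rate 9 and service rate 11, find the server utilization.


rho = lambda/mu
= 9/11
= 0.8182

0.8182


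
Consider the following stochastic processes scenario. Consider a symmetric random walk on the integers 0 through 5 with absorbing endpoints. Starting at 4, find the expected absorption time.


For symmetric RW on 0,...,N with absorbing barriers, E(i) = i*(N-i)
E(4) = 4 * 1 = 4

4


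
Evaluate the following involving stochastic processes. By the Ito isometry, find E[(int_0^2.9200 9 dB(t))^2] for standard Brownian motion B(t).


By Ito isometry: E[(int f dB)^2] = int f^2 dt
= 9^2 * 2.9200
= 81 * 2.9200 = 236.5200

236.5200


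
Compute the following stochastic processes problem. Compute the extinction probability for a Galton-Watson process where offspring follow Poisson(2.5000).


Since mu = 2.5000 > 1, extinction prob q < 1.
Solve s = exp(mu*(s-1)) iteratively.
q = 0.1074

0.1074


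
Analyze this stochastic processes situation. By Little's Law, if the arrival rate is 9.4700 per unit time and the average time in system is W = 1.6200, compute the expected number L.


Little's Law: L = lambda * W
= 9.4700 * 1.6200
= 15.3414

15.3414


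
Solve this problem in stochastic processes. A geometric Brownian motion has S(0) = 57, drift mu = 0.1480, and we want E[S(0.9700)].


E[S(t)] = S(0) * exp(mu * t)
= 57 * exp(0.1480 * 0.9700)
= 57 * 1.1544
= 65.7994

65.7994


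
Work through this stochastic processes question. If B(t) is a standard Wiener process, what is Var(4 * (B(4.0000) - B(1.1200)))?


Var(alpha*(B(t)-B(s))) = alpha^2 * (t-s)
= 4^2 * (4.0000 - 1.1200)
= 16 * 2.8800
= 46.0800

46.0800


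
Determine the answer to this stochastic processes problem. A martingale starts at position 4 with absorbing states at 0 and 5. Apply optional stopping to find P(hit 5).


By optional stopping theorem: E(M at tau) = M(0) = 4
P(hit 5)*5 + P(hit 0)*0 = 4
P(hit 5) = (4 - 0)/(5 - 0) = 4/5 = 0.8000

0.8000


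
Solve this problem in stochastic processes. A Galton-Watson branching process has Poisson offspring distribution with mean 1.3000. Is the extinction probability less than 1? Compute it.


Since mu = 1.3000 > 1, extinction prob q < 1.
Solve s = exp(mu*(s-1)) iteratively.
q = 0.5770

0.5770


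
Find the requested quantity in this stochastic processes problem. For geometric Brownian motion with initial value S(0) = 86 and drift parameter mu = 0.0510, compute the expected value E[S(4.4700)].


E[S(t)] = S(0) * exp(mu * t)
= 86 * exp(0.0510 * 4.4700)
= 86 * 1.2560
= 108.0201

108.0201


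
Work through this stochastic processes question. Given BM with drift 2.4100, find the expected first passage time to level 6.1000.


Expected first passage time = a/mu
= 6.1000/2.4100
= 2.5311

2.5311


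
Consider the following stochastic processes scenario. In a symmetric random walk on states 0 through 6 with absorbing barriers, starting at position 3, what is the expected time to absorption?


For symmetric RW on 0,...,N with absorbing barriers, E(i) = i*(N-i)
E(3) = 3 * 3 = 9

9


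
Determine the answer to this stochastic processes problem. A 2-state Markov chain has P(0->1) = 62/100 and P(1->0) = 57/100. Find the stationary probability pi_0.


Stationary distribution: pi_0 = p10/(p01+p10), pi_1 = p01/(p01+p10)
p01 = 0.6200, p10 = 0.5700
pi_0 = 0.4790

0.4790


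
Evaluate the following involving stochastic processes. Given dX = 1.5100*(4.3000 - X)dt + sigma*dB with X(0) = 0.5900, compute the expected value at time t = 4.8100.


E[X(t)] = mu + (X(0) - mu)*exp(-theta*t)
= 4.3000 + (0.5900 - 4.3000)*exp(-1.5100*4.8100)
= 4.3000 + -3.7100 * 7.0093e-04
= 4.2974

4.2974


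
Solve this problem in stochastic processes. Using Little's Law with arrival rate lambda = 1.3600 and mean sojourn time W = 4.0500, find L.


Little's Law: L = lambda * W
= 1.3600 * 4.0500
= 5.5080

5.5080


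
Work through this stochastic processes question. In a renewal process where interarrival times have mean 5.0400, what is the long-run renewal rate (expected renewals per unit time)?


Long-run renewal rate = 1/E(X)
= 1/5.0400
= 0.1984

0.1984


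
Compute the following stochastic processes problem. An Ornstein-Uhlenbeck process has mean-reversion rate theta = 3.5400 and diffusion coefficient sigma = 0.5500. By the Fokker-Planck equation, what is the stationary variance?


Stationary variance = sigma^2 / (2*theta)
= 0.5500^2 / (2*3.5400)
= 0.3025 / 7.0800
= 0.0427

0.0427


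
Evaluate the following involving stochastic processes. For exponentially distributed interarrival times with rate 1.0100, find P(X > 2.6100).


P(X > t) = exp(-lambda * t)
= exp(-1.0100 * 2.6100)
= exp(-2.6361) = 0.0716

0.0716


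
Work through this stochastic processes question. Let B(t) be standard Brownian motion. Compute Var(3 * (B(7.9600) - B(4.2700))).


Var(alpha*(B(t)-B(s))) = alpha^2 * (t-s)
= 3^2 * (7.9600 - 4.2700)
= 9 * 3.6900
= 33.2100

33.2100


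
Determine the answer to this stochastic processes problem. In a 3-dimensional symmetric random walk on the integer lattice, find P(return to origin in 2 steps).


P(return in 2 steps) = P(reverse first step) = 1/(2d)
= 1/6
= 0.1667

0.1667


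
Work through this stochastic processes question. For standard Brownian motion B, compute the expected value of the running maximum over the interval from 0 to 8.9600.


E(max B(s)) = sqrt(2t/pi)
= sqrt(2*8.9600/pi)
= sqrt(5.7041)
= 2.3883

2.3883


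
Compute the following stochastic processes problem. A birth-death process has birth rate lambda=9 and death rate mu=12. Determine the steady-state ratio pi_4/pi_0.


For birth-death process, pi_n/pi_0 = (lambda/mu)^n
= (9/12)^4
= 0.3164

0.3164


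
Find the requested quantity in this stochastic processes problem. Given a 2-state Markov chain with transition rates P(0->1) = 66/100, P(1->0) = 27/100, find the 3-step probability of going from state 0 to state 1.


Computing P^3 by matrix multiplication.
P = [[0.3400, 0.6600], [0.2700, 0.7300]]
After raising P to the power 3:
P^3(0,1) = 0.7094

0.7094


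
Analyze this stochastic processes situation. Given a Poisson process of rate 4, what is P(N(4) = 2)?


P(N(t)=k) = (lambda*t)^k * exp(-lambda*t) / k!
lambda*t = 16
= 16^2 * exp(-16) / 2!
= 256 * 1.1254e-07 / 2
= 1.4405e-05

1.4405e-05


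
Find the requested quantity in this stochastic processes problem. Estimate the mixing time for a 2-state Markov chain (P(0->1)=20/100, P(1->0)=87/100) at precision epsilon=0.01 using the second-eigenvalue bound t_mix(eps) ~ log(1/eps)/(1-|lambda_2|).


lambda_2 = |1 - p01 - p10| = |1 - 0.2000 - 0.8700| = 0.0700
t_mix ~ log(1/eps)/(1 - |lambda_2|)
= log(100)/(1 - 0.0700) = 4.6052/0.9300
= 4.9518

4.9518


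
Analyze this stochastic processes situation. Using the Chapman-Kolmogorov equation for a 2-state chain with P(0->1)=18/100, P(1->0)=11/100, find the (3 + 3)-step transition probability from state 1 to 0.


P^6 = P^3 * P^3
Computing via matrix multiplication of the transition matrix.
Entry (1,0) of P^6 = 0.3307

0.3307


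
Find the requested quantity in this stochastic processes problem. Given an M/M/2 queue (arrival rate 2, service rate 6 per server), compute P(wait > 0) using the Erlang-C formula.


a = lambda/mu = 0.3333
rho = a/c = 0.1667
Erlang-C formula applied:
C(c,a) = 0.0476

0.0476


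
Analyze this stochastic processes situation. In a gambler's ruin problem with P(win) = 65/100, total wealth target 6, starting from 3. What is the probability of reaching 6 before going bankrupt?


Gambler's ruin formula:
r = q/p = 0.3500/0.6500 = 0.5385
P(win) = (1 - r^i)/(1 - r^N)
= (1 - 0.5385^3)/(1 - 0.5385^6)
= 0.8650

0.8650


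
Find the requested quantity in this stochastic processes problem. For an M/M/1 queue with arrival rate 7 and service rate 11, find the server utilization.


rho = lambda/mu
= 7/11
= 0.6364

0.6364


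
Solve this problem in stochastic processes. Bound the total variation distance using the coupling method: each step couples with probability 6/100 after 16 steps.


TV distance bound <= (1-delta)^n
= (1 - 0.0600)^16
= 0.9400^16
= 0.3716

0.3716


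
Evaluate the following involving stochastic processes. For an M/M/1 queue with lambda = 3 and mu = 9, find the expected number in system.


rho = 3/9 = 0.3333
L = rho/(1-rho)
= 0.3333/0.6667
= 0.5000

0.5000


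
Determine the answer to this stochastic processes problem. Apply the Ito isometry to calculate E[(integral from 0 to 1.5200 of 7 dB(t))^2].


By Ito isometry: E[(int f dB)^2] = int f^2 dt
= 7^2 * 1.5200
= 49 * 1.5200 = 74.4800

74.4800


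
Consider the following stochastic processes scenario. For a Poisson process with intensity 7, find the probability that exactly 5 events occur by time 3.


P(N(t)=k) = (lambda*t)^k * exp(-lambda*t) / k!
lambda*t = 21
= 21^5 * exp(-21) / 5!
= 4084101 * 7.5826e-10 / 120
= 2.5807e-05

2.5807e-05


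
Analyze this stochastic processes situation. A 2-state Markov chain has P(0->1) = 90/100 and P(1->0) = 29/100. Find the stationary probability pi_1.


Stationary distribution: pi_0 = p10/(p01+p10), pi_1 = p01/(p01+p10)
p01 = 0.9000, p10 = 0.2900
pi_1 = 0.7563

0.7563


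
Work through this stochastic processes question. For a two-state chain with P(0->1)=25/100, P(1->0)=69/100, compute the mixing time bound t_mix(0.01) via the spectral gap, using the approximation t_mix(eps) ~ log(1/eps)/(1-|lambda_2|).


lambda_2 = |1 - p01 - p10| = |1 - 0.2500 - 0.6900| = 0.0600
t_mix ~ log(1/eps)/(1 - |lambda_2|)
= log(100)/(1 - 0.0600) = 4.6052/0.9400
= 4.8991

4.8991


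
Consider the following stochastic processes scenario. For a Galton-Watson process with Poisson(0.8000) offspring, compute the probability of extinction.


Since mu = 0.8000 <= 1, extinction probability = 1.

1.0000


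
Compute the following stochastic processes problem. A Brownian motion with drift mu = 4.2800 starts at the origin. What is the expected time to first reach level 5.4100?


Expected first passage time = a/mu
= 5.4100/4.2800
= 1.2640

1.2640


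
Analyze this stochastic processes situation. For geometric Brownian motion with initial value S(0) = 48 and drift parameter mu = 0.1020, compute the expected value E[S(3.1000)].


E[S(t)] = S(0) * exp(mu * t)
= 48 * exp(0.1020 * 3.1000)
= 48 * 1.3719
= 65.8514

65.8514


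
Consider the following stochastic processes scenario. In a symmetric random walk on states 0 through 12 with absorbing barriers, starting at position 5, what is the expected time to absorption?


For symmetric RW on 0,...,N with absorbing barriers, E(i) = i*(N-i)
E(5) = 5 * 7 = 35

35


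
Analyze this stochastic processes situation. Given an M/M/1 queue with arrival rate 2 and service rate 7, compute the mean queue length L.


rho = 2/7 = 0.2857
L = rho/(1-rho)
= 0.2857/0.7143
= 0.4000

0.4000


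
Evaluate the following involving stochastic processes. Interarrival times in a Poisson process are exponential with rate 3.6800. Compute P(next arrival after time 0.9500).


P(X > t) = exp(-lambda * t)
= exp(-3.6800 * 0.9500)
= exp(-3.4960) = 0.0303

0.0303


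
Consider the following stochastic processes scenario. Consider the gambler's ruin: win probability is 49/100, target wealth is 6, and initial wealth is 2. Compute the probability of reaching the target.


Gambler's ruin formula:
r = q/p = 0.5100/0.4900 = 1.0408
P(win) = (1 - r^i)/(1 - r^N)
= (1 - 1.0408^2)/(1 - 1.0408^6)
= 0.3070

0.3070


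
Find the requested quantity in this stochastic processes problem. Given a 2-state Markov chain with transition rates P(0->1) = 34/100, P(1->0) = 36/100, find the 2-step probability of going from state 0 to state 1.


Computing P^2 by matrix multiplication.
P = [[0.6600, 0.3400], [0.3600, 0.6400]]
After raising P to the power 2:
P^2(0,1) = 0.4420

0.4420


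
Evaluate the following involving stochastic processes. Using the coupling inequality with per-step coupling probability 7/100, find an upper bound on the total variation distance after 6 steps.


TV distance bound <= (1-delta)^n
= (1 - 0.0700)^6
= 0.9300^6
= 0.6470

0.6470


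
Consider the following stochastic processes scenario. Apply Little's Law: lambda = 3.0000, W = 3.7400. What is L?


Little's Law: L = lambda * W
= 3.0000 * 3.7400
= 11.2200

11.2200


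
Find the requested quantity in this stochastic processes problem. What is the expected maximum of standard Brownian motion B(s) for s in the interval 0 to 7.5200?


E(max B(s)) = sqrt(2t/pi)
= sqrt(2*7.5200/pi)
= sqrt(4.7874)
= 2.1880

2.1880


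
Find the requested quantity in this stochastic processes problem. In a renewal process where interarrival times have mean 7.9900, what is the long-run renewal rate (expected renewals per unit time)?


Long-run renewal rate = 1/E(X)
= 1/7.9900
= 0.1252

0.1252


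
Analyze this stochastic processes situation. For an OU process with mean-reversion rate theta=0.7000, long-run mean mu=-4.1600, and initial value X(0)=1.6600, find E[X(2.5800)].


E[X(t)] = mu + (X(0) - mu)*exp(-theta*t)
= -4.1600 + (1.6600 - -4.1600)*exp(-0.7000*2.5800)
= -4.1600 + 5.8200 * 0.1643
= -3.2037

-3.2037


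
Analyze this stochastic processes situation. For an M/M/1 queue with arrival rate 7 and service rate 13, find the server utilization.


rho = lambda/mu
= 7/13
= 0.5385

0.5385


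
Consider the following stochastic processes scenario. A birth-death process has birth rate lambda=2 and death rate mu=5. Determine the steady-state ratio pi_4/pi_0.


For birth-death process, pi_n/pi_0 = (lambda/mu)^n
= (2/5)^4
= 0.0256

0.0256


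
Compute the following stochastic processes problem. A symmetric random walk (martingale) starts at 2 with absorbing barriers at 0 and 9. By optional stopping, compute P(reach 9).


By optional stopping theorem: E(M at tau) = M(0) = 2
P(hit 9)*9 + P(hit 0)*0 = 2
P(hit 9) = (2 - 0)/(9 - 0) = 2/9 = 0.2222

0.2222


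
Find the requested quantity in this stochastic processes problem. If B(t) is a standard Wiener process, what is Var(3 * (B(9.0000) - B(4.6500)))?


Var(alpha*(B(t)-B(s))) = alpha^2 * (t-s)
= 3^2 * (9.0000 - 4.6500)
= 9 * 4.3500
= 39.1500

39.1500


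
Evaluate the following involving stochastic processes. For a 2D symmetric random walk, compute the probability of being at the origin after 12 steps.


P = C(12,6)^2 / 4^12
= 924^2 / 16777216
= 853776 / 16777216
= 0.0509

0.0509


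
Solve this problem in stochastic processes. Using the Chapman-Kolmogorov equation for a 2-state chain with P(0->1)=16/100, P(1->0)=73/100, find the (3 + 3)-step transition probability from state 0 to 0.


P^6 = P^3 * P^3
Computing via matrix multiplication of the transition matrix.
Entry (0,0) of P^6 = 0.8202

0.8202


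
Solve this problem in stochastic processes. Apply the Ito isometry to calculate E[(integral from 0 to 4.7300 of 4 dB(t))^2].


By Ito isometry: E[(int f dB)^2] = int f^2 dt
= 4^2 * 4.7300
= 16 * 4.7300 = 75.6800

75.6800


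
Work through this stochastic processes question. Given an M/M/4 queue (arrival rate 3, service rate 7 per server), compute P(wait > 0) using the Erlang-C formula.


a = lambda/mu = 0.4286
rho = a/c = 0.1071
Erlang-C formula applied:
C(c,a) = 0.0010

0.0010


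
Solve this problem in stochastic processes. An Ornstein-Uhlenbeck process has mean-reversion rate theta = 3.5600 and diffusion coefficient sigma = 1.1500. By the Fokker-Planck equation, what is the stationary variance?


Stationary variance = sigma^2 / (2*theta)
= 1.1500^2 / (2*3.5600)
= 1.3225 / 7.1200
= 0.1857

0.1857


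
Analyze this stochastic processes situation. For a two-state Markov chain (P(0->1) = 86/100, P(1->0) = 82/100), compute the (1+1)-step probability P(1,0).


P^2 = P^1 * P^1
Computing via matrix multiplication of the transition matrix.
Entry (1,0) of P^2 = 0.2624

0.2624


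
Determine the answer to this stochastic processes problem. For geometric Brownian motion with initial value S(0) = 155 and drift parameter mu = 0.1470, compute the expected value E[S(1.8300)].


E[S(t)] = S(0) * exp(mu * t)
= 155 * exp(0.1470 * 1.8300)
= 155 * 1.3087
= 202.8436

202.8436


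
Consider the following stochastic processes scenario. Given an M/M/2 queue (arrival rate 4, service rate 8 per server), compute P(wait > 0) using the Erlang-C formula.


a = lambda/mu = 0.5000
rho = a/c = 0.2500
Erlang-C formula applied:
C(c,a) = 0.1000

0.1000


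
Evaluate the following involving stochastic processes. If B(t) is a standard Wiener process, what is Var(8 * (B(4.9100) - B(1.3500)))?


Var(alpha*(B(t)-B(s))) = alpha^2 * (t-s)
= 8^2 * (4.9100 - 1.3500)
= 64 * 3.5600
= 227.8400

227.8400


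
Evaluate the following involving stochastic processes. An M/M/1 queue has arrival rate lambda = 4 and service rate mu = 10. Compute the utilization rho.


rho = lambda/mu
= 4/10
= 0.4000

0.4000


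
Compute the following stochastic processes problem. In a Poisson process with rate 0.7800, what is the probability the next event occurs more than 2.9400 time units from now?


P(X > t) = exp(-lambda * t)
= exp(-0.7800 * 2.9400)
= exp(-2.2932) = 0.1009

0.1009


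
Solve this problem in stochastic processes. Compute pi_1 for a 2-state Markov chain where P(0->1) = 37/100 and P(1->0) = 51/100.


Stationary distribution: pi_0 = p10/(p01+p10), pi_1 = p01/(p01+p10)
p01 = 0.3700, p10 = 0.5100
pi_1 = 0.4205

0.4205


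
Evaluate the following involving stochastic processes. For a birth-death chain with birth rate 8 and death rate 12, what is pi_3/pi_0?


For birth-death process, pi_n/pi_0 = (lambda/mu)^n
= (8/12)^3
= 0.2963

0.2963


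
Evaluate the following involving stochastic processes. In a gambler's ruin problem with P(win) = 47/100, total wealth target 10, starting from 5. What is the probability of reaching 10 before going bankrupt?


Gambler's ruin formula:
r = q/p = 0.5300/0.4700 = 1.1277
P(win) = (1 - r^i)/(1 - r^N)
= (1 - 1.1277^5)/(1 - 1.1277^10)
= 0.3542

0.3542


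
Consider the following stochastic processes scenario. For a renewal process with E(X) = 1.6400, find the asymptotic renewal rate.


Long-run renewal rate = 1/E(X)
= 1/1.6400
= 0.6098

0.6098


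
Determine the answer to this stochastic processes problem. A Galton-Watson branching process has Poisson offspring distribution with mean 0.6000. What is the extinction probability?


Since mu = 0.6000 <= 1, extinction probability = 1.

1.0000


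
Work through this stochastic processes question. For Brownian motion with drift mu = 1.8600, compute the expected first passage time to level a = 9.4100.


Expected first passage time = a/mu
= 9.4100/1.8600
= 5.0591

5.0591


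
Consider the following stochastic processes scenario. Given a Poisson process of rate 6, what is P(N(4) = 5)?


P(N(t)=k) = (lambda*t)^k * exp(-lambda*t) / k!
lambda*t = 24
= 24^5 * exp(-24) / 5!
= 7962624 * 3.7751e-11 / 120
= 2.5050e-06

2.5050e-06


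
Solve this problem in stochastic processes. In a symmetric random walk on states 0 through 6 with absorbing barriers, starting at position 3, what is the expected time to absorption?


For symmetric RW on 0,...,N with absorbing barriers, E(i) = i*(N-i)
E(3) = 3 * 3 = 9

9


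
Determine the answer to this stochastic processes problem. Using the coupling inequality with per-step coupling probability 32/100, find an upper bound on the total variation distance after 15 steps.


TV distance bound <= (1-delta)^n
= (1 - 0.3200)^15
= 0.6800^15
= 0.0031

0.0031


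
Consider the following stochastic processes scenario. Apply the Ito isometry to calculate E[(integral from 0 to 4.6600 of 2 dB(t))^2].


By Ito isometry: E[(int f dB)^2] = int f^2 dt
= 2^2 * 4.6600
= 4 * 4.6600 = 18.6400

18.6400


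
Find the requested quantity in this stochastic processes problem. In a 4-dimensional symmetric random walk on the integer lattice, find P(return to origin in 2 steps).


P(return in 2 steps) = P(reverse first step) = 1/(2d)
= 1/8
= 0.1250

0.1250


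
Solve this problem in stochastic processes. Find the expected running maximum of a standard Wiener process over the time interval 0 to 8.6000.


E(max B(s)) = sqrt(2t/pi)
= sqrt(2*8.6000/pi)
= sqrt(5.4749)
= 2.3399

2.3399


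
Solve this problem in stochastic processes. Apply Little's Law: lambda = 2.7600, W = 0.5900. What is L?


Little's Law: L = lambda * W
= 2.7600 * 0.5900
= 1.6284

1.6284


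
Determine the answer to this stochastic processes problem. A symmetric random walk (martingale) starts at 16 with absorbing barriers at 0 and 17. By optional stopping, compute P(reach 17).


By optional stopping theorem: E(M at tau) = M(0) = 16
P(hit 17)*17 + P(hit 0)*0 = 16
P(hit 17) = (16 - 0)/(17 - 0) = 16/17 = 0.9412

0.9412


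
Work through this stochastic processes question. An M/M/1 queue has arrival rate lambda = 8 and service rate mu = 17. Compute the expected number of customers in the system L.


rho = 8/17 = 0.4706
L = rho/(1-rho)
= 0.4706/0.5294
= 0.8889

0.8889


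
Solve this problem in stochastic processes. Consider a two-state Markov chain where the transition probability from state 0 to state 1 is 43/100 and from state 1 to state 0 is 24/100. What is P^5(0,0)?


Computing P^5 by matrix multiplication.
P = [[0.5700, 0.4300], [0.2400, 0.7600]]
After raising P to the power 5:
P^5(0,0) = 0.3607

0.3607


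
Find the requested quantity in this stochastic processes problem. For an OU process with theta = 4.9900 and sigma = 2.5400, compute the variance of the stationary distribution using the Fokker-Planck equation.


Stationary variance = sigma^2 / (2*theta)
= 2.5400^2 / (2*4.9900)
= 6.4516 / 9.9800
= 0.6465

0.6465


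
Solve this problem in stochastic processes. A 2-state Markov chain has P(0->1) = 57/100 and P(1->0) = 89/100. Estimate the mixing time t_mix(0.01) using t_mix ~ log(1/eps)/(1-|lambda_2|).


lambda_2 = |1 - p01 - p10| = |1 - 0.5700 - 0.8900| = 0.4600
t_mix ~ log(1/eps)/(1 - |lambda_2|)
= log(100)/(1 - 0.4600) = 4.6052/0.5400
= 8.5281

8.5281
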